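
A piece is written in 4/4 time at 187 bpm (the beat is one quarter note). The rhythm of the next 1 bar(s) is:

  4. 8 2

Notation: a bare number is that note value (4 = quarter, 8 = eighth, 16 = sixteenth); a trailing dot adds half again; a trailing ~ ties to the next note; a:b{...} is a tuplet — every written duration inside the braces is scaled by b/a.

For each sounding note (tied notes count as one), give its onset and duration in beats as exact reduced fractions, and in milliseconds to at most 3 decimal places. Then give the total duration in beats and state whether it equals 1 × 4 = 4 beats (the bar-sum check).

1) 0.0ms=0b +481.283ms=3/2b
2) 481.283ms=3/2b +160.428ms=1/2b
3) 641.711ms=2b +641.711ms=2b
Σ=4b of 4 (187bpm 4/4) — PASS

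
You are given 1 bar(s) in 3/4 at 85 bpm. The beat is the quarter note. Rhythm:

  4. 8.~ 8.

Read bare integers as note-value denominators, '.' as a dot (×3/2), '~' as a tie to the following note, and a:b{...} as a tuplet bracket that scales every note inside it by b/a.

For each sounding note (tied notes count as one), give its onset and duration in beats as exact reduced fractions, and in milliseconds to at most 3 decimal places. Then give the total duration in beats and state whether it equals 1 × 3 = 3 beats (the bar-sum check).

1) 0.0ms=0b +1058.824ms=3/2b
2) 1058.824ms=3/2b +1058.824ms=3/2b
Σ=3b of 3 (85bpm 3/4) — PASS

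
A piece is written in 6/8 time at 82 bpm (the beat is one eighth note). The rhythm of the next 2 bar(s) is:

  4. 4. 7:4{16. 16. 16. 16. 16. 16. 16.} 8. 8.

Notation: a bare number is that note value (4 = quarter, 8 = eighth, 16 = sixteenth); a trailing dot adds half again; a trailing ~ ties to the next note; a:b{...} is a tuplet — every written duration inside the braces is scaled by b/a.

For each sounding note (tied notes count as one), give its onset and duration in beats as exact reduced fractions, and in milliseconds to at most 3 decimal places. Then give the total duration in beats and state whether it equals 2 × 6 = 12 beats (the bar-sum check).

1) 0.0ms=0b +2195.122ms=3b
2) 2195.122ms=3b +2195.122ms=3b
3) 4390.244ms=6b +313.589ms=3/7b
4) 4703.833ms=45/7b +313.589ms=3/7b
5) 5017.422ms=48/7b +313.589ms=3/7b
6) 5331.01ms=51/7b +313.589ms=3/7b
7) 5644.599ms=54/7b +313.589ms=3/7b
8) 5958.188ms=57/7b +313.589ms=3/7b
9) 6271.777ms=60/7b +313.589ms=3/7b
10) 6585.366ms=9b +1097.561ms=3/2b
11) 7682.927ms=21/2b +1097.561ms=3/2b
Σ=12b of 12 (82bpm 6/8) — PASS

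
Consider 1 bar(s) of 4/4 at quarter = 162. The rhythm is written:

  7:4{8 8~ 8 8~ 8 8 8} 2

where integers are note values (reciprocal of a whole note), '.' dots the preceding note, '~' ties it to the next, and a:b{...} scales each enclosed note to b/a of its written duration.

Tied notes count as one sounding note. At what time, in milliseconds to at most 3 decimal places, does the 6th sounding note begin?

1. 0.0ms @ 0 + 105.82ms (2/7)
2. 105.82ms @ 2/7 + 211.64ms (4/7)
3. 317.46ms @ 6/7 + 211.64ms (4/7)
4. 529.101ms @ 10/7 + 105.82ms (2/7)
5. 634.921ms @ 12/7 + 105.82ms (2/7)
6. 740.741ms @ 2 + 740.741ms (2)

note 6 onset = 2b = 740.741ms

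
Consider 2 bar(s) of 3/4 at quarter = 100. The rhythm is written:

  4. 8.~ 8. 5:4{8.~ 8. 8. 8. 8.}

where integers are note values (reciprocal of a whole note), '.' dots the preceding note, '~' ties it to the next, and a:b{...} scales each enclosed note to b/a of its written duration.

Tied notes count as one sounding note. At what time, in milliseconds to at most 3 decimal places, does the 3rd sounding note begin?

note 3 onset = 3b = 1800.0ms

1. 0.0ms @ 0 + 900.0ms (3/2)
2. 900.0ms @ 3/2 + 900.0ms (3/2)
3. 1800.0ms @ 3 + 720.0ms (6/5)
4. 2520.0ms @ 21/5 + 360.0ms (3/5)
5. 2880.0ms @ 24/5 + 360.0ms (3/5)
6. 3240.0ms @ 27/5 + 360.0ms (3/5)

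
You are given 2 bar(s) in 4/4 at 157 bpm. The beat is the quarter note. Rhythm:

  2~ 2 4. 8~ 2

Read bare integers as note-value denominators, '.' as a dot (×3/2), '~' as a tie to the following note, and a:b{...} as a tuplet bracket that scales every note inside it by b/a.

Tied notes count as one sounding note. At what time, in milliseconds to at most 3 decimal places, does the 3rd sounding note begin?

note 3 onset = 11/2b = 2101.911ms

1. 0.0ms @ 0 + 1528.662ms (4)
2. 1528.662ms @ 4 + 573.248ms (3/2)
3. 2101.911ms @ 11/2 + 955.414ms (5/2)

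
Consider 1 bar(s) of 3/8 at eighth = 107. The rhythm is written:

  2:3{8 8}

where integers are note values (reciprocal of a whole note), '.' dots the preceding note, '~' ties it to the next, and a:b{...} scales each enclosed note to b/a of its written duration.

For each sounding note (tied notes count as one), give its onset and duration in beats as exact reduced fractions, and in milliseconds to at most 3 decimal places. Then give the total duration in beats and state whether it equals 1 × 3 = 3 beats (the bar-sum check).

1) 0.0ms=0b +841.121ms=3/2b
2) 841.121ms=3/2b +841.121ms=3/2b
Σ=3b of 3 (107bpm 3/8) — PASS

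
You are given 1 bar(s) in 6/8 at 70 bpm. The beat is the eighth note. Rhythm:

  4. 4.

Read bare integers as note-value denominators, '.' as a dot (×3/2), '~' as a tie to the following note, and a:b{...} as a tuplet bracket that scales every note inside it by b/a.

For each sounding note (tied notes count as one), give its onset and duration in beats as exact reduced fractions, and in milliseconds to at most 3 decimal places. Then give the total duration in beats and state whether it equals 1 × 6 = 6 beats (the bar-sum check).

1) 0.0ms=0b +2571.429ms=3b
2) 2571.429ms=3b +2571.429ms=3b
Σ=6b of 6 (70bpm 6/8) — PASS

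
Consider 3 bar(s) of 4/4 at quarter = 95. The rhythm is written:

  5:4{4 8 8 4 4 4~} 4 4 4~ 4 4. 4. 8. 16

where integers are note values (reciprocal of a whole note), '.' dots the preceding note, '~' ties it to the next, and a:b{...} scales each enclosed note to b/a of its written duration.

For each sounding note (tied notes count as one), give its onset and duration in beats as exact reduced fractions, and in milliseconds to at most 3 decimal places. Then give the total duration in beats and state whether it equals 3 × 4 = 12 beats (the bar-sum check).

1) 0.0ms=0b +505.263ms=4/5b
2) 505.263ms=4/5b +252.632ms=2/5b
3) 757.895ms=6/5b +252.632ms=2/5b
4) 1010.526ms=8/5b +505.263ms=4/5b
5) 1515.789ms=12/5b +505.263ms=4/5b
6) 2021.053ms=16/5b +1136.842ms=9/5b
7) 3157.895ms=5b +631.579ms=1b
8) 3789.474ms=6b +1263.158ms=2b
9) 5052.632ms=8b +947.368ms=3/2b
10) 6000.0ms=19/2b +947.368ms=3/2b
11) 6947.368ms=11b +473.684ms=3/4b
12) 7421.053ms=47/4b +157.895ms=1/4b
Σ=12b of 12 (95bpm 4/4) — PASS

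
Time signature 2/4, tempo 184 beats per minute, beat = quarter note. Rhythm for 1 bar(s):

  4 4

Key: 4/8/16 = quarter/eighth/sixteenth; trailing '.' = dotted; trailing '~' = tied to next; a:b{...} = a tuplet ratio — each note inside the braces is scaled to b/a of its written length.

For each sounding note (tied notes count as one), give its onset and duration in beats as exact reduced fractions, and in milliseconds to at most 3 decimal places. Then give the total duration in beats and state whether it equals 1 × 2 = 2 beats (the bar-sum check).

1) 0.0ms=0b +326.087ms=1b
2) 326.087ms=1b +326.087ms=1b
Σ=2b of 2 (184bpm 2/4) — PASS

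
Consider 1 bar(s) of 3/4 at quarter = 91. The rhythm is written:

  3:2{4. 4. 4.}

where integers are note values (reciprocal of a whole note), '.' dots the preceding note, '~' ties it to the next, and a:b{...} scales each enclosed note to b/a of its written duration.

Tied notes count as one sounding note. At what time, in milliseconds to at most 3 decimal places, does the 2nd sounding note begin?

note 2 onset = 1b = 659.341ms

1. 0.0ms @ 0 + 659.341ms (1)
2. 659.341ms @ 1 + 659.341ms (1)
3. 1318.681ms @ 2 + 659.341ms (1)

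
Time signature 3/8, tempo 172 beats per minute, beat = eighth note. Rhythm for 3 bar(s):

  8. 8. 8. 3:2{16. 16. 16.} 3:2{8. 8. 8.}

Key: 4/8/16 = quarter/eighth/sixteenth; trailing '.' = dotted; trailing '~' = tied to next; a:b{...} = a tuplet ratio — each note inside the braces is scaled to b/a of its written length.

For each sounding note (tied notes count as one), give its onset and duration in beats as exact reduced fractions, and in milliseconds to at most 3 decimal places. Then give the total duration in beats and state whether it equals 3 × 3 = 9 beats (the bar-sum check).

1) 0.0ms=0b +523.256ms=3/2b
2) 523.256ms=3/2b +523.256ms=3/2b
3) 1046.512ms=3b +523.256ms=3/2b
4) 1569.767ms=9/2b +174.419ms=1/2b
5) 1744.186ms=5b +174.419ms=1/2b
6) 1918.605ms=11/2b +174.419ms=1/2b
7) 2093.023ms=6b +348.837ms=1b
8) 2441.86ms=7b +348.837ms=1b
9) 2790.698ms=8b +348.837ms=1b
Σ=9b of 9 (172bpm 3/8) — PASS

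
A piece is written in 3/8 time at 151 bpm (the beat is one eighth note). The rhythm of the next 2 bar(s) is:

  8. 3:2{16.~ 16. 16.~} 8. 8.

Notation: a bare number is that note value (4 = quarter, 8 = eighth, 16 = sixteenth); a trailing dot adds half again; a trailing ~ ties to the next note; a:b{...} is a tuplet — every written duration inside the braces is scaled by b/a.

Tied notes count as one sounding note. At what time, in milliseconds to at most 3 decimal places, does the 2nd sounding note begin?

note 2 onset = 3/2b = 596.026ms

1. 0.0ms @ 0 + 596.026ms (3/2)
2. 596.026ms @ 3/2 + 397.351ms (1)
3. 993.377ms @ 5/2 + 794.702ms (2)
4. 1788.079ms @ 9/2 + 596.026ms (3/2)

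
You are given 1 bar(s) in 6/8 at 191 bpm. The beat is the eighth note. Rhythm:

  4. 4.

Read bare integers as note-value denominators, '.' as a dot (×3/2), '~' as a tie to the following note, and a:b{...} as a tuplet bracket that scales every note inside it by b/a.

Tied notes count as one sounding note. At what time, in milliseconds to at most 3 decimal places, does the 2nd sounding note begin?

1. 0.0ms @ 0 + 942.408ms (3)
2. 942.408ms @ 3 + 942.408ms (3)

note 2 onset = 3b = 942.408ms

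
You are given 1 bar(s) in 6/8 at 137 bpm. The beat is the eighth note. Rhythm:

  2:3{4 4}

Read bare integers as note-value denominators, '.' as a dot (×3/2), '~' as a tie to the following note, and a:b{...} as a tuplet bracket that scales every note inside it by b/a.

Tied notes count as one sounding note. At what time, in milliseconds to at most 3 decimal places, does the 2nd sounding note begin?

1. 0.0ms @ 0 + 1313.869ms (3)
2. 1313.869ms @ 3 + 1313.869ms (3)

note 2 onset = 3b = 1313.869ms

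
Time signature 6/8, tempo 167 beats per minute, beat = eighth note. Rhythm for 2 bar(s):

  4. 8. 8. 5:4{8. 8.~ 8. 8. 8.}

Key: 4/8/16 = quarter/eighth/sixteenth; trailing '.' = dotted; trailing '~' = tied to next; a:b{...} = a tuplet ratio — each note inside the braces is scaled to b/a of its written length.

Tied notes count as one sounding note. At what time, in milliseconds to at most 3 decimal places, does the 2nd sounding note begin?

note 2 onset = 3b = 1077.844ms

1. 0.0ms @ 0 + 1077.844ms (3)
2. 1077.844ms @ 3 + 538.922ms (3/2)
3. 1616.766ms @ 9/2 + 538.922ms (3/2)
4. 2155.689ms @ 6 + 431.138ms (6/5)
5. 2586.826ms @ 36/5 + 862.275ms (12/5)
6. 3449.102ms @ 48/5 + 431.138ms (6/5)
7. 3880.24ms @ 54/5 + 431.138ms (6/5)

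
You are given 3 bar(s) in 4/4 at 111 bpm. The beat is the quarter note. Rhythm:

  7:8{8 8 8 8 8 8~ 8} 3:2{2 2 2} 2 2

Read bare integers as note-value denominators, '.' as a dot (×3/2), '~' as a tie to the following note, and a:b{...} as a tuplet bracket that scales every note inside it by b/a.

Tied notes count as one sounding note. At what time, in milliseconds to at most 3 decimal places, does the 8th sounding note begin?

note 8 onset = 16/3b = 2882.883ms

1. 0.0ms @ 0 + 308.88ms (4/7)
2. 308.88ms @ 4/7 + 308.88ms (4/7)
3. 617.761ms @ 8/7 + 308.88ms (4/7)
4. 926.641ms @ 12/7 + 308.88ms (4/7)
5. 1235.521ms @ 16/7 + 308.88ms (4/7)
6. 1544.402ms @ 20/7 + 617.761ms (8/7)
7. 2162.162ms @ 4 + 720.721ms (4/3)
8. 2882.883ms @ 16/3 + 720.721ms (4/3)
9. 3603.604ms @ 20/3 + 720.721ms (4/3)
10. 4324.324ms @ 8 + 1081.081ms (2)
11. 5405.405ms @ 10 + 1081.081ms (2)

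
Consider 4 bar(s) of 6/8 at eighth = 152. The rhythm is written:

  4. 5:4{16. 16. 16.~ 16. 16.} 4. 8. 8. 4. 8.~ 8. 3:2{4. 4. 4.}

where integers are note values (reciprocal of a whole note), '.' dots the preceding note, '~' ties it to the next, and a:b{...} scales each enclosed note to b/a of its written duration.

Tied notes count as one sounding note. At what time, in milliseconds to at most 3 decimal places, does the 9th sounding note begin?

note 9 onset = 12b = 4736.842ms

1. 0.0ms @ 0 + 1184.211ms (3)
2. 1184.211ms @ 3 + 236.842ms (3/5)
3. 1421.053ms @ 18/5 + 236.842ms (3/5)
4. 1657.895ms @ 21/5 + 473.684ms (6/5)
5. 2131.579ms @ 27/5 + 236.842ms (3/5)
6. 2368.421ms @ 6 + 1184.211ms (3)
7. 3552.632ms @ 9 + 592.105ms (3/2)
8. 4144.737ms @ 21/2 + 592.105ms (3/2)
9. 4736.842ms @ 12 + 1184.211ms (3)
10. 5921.053ms @ 15 + 1184.211ms (3)
11. 7105.263ms @ 18 + 789.474ms (2)
12. 7894.737ms @ 20 + 789.474ms (2)
13. 8684.211ms @ 22 + 789.474ms (2)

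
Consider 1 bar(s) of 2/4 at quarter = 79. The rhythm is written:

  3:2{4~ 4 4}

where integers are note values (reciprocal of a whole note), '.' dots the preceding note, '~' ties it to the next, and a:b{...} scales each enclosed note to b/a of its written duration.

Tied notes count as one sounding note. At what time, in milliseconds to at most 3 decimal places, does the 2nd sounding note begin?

1. 0.0ms @ 0 + 1012.658ms (4/3)
2. 1012.658ms @ 4/3 + 506.329ms (2/3)

note 2 onset = 4/3b = 1012.658ms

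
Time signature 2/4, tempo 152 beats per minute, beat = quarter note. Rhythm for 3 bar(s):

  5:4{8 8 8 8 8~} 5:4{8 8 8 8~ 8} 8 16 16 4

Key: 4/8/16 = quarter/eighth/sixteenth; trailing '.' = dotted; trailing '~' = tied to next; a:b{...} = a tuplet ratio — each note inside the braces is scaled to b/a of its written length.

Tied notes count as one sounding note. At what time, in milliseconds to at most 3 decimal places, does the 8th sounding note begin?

note 8 onset = 16/5b = 1263.158ms

1. 0.0ms @ 0 + 157.895ms (2/5)
2. 157.895ms @ 2/5 + 157.895ms (2/5)
3. 315.789ms @ 4/5 + 157.895ms (2/5)
4. 473.684ms @ 6/5 + 157.895ms (2/5)
5. 631.579ms @ 8/5 + 315.789ms (4/5)
6. 947.368ms @ 12/5 + 157.895ms (2/5)
7. 1105.263ms @ 14/5 + 157.895ms (2/5)
8. 1263.158ms @ 16/5 + 315.789ms (4/5)
9. 1578.947ms @ 4 + 197.368ms (1/2)
10. 1776.316ms @ 9/2 + 98.684ms (1/4)
11. 1875.0ms @ 19/4 + 98.684ms (1/4)
12. 1973.684ms @ 5 + 394.737ms (1)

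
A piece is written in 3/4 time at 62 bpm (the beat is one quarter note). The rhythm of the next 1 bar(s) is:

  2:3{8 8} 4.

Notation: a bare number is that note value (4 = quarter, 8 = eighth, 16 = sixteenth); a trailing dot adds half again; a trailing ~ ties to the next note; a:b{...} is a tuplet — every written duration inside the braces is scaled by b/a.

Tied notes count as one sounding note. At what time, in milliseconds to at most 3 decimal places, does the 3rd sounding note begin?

note 3 onset = 3/2b = 1451.613ms

1. 0.0ms @ 0 + 725.806ms (3/4)
2. 725.806ms @ 3/4 + 725.806ms (3/4)
3. 1451.613ms @ 3/2 + 1451.613ms (3/2)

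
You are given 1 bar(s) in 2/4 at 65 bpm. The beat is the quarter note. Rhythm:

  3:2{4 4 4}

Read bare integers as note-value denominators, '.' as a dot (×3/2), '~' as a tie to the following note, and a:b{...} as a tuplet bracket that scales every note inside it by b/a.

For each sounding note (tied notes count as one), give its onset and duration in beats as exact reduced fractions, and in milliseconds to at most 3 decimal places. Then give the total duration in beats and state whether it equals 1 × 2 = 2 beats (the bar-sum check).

1) 0.0ms=0b +615.385ms=2/3b
2) 615.385ms=2/3b +615.385ms=2/3b
3) 1230.769ms=4/3b +615.385ms=2/3b
Σ=2b of 2 (65bpm 2/4) — PASS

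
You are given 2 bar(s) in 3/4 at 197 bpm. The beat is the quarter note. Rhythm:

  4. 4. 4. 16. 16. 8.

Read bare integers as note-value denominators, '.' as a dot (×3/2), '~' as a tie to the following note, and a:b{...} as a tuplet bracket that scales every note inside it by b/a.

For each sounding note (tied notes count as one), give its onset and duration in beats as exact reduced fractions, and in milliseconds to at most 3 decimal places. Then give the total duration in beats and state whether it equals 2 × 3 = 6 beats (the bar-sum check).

1) 0.0ms=0b +456.853ms=3/2b
2) 456.853ms=3/2b +456.853ms=3/2b
3) 913.706ms=3b +456.853ms=3/2b
4) 1370.558ms=9/2b +114.213ms=3/8b
5) 1484.772ms=39/8b +114.213ms=3/8b
6) 1598.985ms=21/4b +228.426ms=3/4b
Σ=6b of 6 (197bpm 3/4) — PASS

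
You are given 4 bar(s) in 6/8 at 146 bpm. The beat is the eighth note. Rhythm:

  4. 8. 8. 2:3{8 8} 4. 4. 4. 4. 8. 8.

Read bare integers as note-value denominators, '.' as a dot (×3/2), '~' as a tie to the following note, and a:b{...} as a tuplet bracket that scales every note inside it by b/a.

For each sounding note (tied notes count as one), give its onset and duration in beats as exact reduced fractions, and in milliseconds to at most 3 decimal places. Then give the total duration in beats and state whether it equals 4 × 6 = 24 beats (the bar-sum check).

1) 0.0ms=0b +1232.877ms=3b
2) 1232.877ms=3b +616.438ms=3/2b
3) 1849.315ms=9/2b +616.438ms=3/2b
4) 2465.753ms=6b +616.438ms=3/2b
5) 3082.192ms=15/2b +616.438ms=3/2b
6) 3698.63ms=9b +1232.877ms=3b
7) 4931.507ms=12b +1232.877ms=3b
8) 6164.384ms=15b +1232.877ms=3b
9) 7397.26ms=18b +1232.877ms=3b
10) 8630.137ms=21b +616.438ms=3/2b
11) 9246.575ms=45/2b +616.438ms=3/2b
Σ=24b of 24 (146bpm 6/8) — PASS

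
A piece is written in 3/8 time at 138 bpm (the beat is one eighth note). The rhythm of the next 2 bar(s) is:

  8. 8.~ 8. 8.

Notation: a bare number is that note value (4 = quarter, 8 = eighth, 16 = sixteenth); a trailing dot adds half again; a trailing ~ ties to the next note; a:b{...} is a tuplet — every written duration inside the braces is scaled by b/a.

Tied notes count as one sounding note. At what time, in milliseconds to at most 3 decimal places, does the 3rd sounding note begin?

1. 0.0ms @ 0 + 652.174ms (3/2)
2. 652.174ms @ 3/2 + 1304.348ms (3)
3. 1956.522ms @ 9/2 + 652.174ms (3/2)

note 3 onset = 9/2b = 1956.522ms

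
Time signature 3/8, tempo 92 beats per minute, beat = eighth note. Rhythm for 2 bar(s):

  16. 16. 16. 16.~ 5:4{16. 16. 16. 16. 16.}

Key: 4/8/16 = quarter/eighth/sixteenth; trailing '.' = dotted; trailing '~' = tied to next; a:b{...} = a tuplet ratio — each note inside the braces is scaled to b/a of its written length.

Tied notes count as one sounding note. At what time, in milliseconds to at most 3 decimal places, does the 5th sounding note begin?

1. 0.0ms @ 0 + 489.13ms (3/4)
2. 489.13ms @ 3/4 + 489.13ms (3/4)
3. 978.261ms @ 3/2 + 489.13ms (3/4)
4. 1467.391ms @ 9/4 + 880.435ms (27/20)
5. 2347.826ms @ 18/5 + 391.304ms (3/5)
6. 2739.13ms @ 21/5 + 391.304ms (3/5)
7. 3130.435ms @ 24/5 + 391.304ms (3/5)
8. 3521.739ms @ 27/5 + 391.304ms (3/5)

note 5 onset = 18/5b = 2347.826ms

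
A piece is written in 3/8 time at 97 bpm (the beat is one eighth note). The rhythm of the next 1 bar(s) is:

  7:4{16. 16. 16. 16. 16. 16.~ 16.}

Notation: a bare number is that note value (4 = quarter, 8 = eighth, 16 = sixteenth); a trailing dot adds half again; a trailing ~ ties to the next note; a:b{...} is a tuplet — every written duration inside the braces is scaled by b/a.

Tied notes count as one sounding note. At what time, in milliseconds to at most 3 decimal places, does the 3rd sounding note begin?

note 3 onset = 6/7b = 530.191ms

1. 0.0ms @ 0 + 265.096ms (3/7)
2. 265.096ms @ 3/7 + 265.096ms (3/7)
3. 530.191ms @ 6/7 + 265.096ms (3/7)
4. 795.287ms @ 9/7 + 265.096ms (3/7)
5. 1060.383ms @ 12/7 + 265.096ms (3/7)
6. 1325.479ms @ 15/7 + 530.191ms (6/7)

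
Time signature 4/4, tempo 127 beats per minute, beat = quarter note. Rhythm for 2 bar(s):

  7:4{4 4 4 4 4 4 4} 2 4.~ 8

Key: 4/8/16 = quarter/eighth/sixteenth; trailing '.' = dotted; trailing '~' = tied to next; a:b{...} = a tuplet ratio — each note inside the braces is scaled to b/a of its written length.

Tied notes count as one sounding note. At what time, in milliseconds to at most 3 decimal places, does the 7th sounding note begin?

note 7 onset = 24/7b = 1619.798ms

1. 0.0ms @ 0 + 269.966ms (4/7)
2. 269.966ms @ 4/7 + 269.966ms (4/7)
3. 539.933ms @ 8/7 + 269.966ms (4/7)
4. 809.899ms @ 12/7 + 269.966ms (4/7)
5. 1079.865ms @ 16/7 + 269.966ms (4/7)
6. 1349.831ms @ 20/7 + 269.966ms (4/7)
7. 1619.798ms @ 24/7 + 269.966ms (4/7)
8. 1889.764ms @ 4 + 944.882ms (2)
9. 2834.646ms @ 6 + 944.882ms (2)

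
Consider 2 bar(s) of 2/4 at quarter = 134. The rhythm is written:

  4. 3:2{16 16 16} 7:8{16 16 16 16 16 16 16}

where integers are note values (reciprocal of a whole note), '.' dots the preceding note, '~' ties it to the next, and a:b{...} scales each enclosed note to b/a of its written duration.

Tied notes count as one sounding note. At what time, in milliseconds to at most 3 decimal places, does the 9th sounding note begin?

note 9 onset = 22/7b = 1407.249ms

1. 0.0ms @ 0 + 671.642ms (3/2)
2. 671.642ms @ 3/2 + 74.627ms (1/6)
3. 746.269ms @ 5/3 + 74.627ms (1/6)
4. 820.896ms @ 11/6 + 74.627ms (1/6)
5. 895.522ms @ 2 + 127.932ms (2/7)
6. 1023.454ms @ 16/7 + 127.932ms (2/7)
7. 1151.386ms @ 18/7 + 127.932ms (2/7)
8. 1279.318ms @ 20/7 + 127.932ms (2/7)
9. 1407.249ms @ 22/7 + 127.932ms (2/7)
10. 1535.181ms @ 24/7 + 127.932ms (2/7)
11. 1663.113ms @ 26/7 + 127.932ms (2/7)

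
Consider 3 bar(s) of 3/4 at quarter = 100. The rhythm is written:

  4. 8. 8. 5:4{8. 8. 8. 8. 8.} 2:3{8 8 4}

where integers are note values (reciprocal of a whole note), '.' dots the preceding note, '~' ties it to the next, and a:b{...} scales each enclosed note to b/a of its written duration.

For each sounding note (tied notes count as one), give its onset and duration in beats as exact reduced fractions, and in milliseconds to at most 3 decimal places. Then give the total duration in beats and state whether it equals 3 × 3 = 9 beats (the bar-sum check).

1) 0.0ms=0b +900.0ms=3/2b
2) 900.0ms=3/2b +450.0ms=3/4b
3) 1350.0ms=9/4b +450.0ms=3/4b
4) 1800.0ms=3b +360.0ms=3/5b
5) 2160.0ms=18/5b +360.0ms=3/5b
6) 2520.0ms=21/5b +360.0ms=3/5b
7) 2880.0ms=24/5b +360.0ms=3/5b
8) 3240.0ms=27/5b +360.0ms=3/5b
9) 3600.0ms=6b +450.0ms=3/4b
10) 4050.0ms=27/4b +450.0ms=3/4b
11) 4500.0ms=15/2b +900.0ms=3/2b
Σ=9b of 9 (100bpm 3/4) — PASS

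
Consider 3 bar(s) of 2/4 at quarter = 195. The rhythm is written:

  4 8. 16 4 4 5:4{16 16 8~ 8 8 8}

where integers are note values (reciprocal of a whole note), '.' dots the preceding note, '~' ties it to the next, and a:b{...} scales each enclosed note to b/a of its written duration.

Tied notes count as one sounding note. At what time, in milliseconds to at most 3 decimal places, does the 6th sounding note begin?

1. 0.0ms @ 0 + 307.692ms (1)
2. 307.692ms @ 1 + 230.769ms (3/4)
3. 538.462ms @ 7/4 + 76.923ms (1/4)
4. 615.385ms @ 2 + 307.692ms (1)
5. 923.077ms @ 3 + 307.692ms (1)
6. 1230.769ms @ 4 + 61.538ms (1/5)
7. 1292.308ms @ 21/5 + 61.538ms (1/5)
8. 1353.846ms @ 22/5 + 246.154ms (4/5)
9. 1600.0ms @ 26/5 + 123.077ms (2/5)
10. 1723.077ms @ 28/5 + 123.077ms (2/5)

note 6 onset = 4b = 1230.769ms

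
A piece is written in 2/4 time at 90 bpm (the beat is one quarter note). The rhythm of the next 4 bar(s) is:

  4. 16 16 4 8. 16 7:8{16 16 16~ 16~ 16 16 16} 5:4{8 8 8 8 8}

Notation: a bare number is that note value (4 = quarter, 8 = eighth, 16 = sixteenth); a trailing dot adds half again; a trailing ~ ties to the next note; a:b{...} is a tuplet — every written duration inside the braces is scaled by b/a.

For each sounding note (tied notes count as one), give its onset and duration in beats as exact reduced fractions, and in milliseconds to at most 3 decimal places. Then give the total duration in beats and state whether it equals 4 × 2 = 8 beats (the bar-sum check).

1) 0.0ms=0b +1000.0ms=3/2b
2) 1000.0ms=3/2b +166.667ms=1/4b
3) 1166.667ms=7/4b +166.667ms=1/4b
4) 1333.333ms=2b +666.667ms=1b
5) 2000.0ms=3b +500.0ms=3/4b
6) 2500.0ms=15/4b +166.667ms=1/4b
7) 2666.667ms=4b +190.476ms=2/7b
8) 2857.143ms=30/7b +190.476ms=2/7b
9) 3047.619ms=32/7b +571.429ms=6/7b
10) 3619.048ms=38/7b +190.476ms=2/7b
11) 3809.524ms=40/7b +190.476ms=2/7b
12) 4000.0ms=6b +266.667ms=2/5b
13) 4266.667ms=32/5b +266.667ms=2/5b
14) 4533.333ms=34/5b +266.667ms=2/5b
15) 4800.0ms=36/5b +266.667ms=2/5b
16) 5066.667ms=38/5b +266.667ms=2/5b
Σ=8b of 8 (90bpm 2/4) — PASS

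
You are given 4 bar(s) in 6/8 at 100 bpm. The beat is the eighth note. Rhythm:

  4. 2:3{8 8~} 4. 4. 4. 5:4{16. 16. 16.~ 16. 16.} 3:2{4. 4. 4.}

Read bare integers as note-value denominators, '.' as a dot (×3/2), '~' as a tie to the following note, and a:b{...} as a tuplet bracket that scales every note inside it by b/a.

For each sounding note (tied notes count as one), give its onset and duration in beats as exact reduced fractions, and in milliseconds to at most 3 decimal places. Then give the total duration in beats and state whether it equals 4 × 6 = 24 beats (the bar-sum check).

1) 0.0ms=0b +1800.0ms=3b
2) 1800.0ms=3b +900.0ms=3/2b
3) 2700.0ms=9/2b +2700.0ms=9/2b
4) 5400.0ms=9b +1800.0ms=3b
5) 7200.0ms=12b +1800.0ms=3b
6) 9000.0ms=15b +360.0ms=3/5b
7) 9360.0ms=78/5b +360.0ms=3/5b
8) 9720.0ms=81/5b +720.0ms=6/5b
9) 10440.0ms=87/5b +360.0ms=3/5b
10) 10800.0ms=18b +1200.0ms=2b
11) 12000.0ms=20b +1200.0ms=2b
12) 13200.0ms=22b +1200.0ms=2b
Σ=24b of 24 (100bpm 6/8) — PASS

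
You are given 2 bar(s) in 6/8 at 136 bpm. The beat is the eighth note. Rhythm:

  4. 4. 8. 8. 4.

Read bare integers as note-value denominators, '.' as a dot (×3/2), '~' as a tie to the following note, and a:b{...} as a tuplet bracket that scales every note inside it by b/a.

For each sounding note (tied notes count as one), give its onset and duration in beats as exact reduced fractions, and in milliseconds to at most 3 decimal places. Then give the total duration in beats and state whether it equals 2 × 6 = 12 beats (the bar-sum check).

1) 0.0ms=0b +1323.529ms=3b
2) 1323.529ms=3b +1323.529ms=3b
3) 2647.059ms=6b +661.765ms=3/2b
4) 3308.824ms=15/2b +661.765ms=3/2b
5) 3970.588ms=9b +1323.529ms=3b
Σ=12b of 12 (136bpm 6/8) — PASS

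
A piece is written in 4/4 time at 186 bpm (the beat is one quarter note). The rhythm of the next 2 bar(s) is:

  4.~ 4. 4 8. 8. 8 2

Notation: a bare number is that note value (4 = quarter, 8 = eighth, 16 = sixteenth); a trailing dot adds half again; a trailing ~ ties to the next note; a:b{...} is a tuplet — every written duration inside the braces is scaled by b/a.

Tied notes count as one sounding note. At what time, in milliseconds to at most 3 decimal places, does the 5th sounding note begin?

note 5 onset = 11/2b = 1774.194ms

1. 0.0ms @ 0 + 967.742ms (3)
2. 967.742ms @ 3 + 322.581ms (1)
3. 1290.323ms @ 4 + 241.935ms (3/4)
4. 1532.258ms @ 19/4 + 241.935ms (3/4)
5. 1774.194ms @ 11/2 + 161.29ms (1/2)
6. 1935.484ms @ 6 + 645.161ms (2)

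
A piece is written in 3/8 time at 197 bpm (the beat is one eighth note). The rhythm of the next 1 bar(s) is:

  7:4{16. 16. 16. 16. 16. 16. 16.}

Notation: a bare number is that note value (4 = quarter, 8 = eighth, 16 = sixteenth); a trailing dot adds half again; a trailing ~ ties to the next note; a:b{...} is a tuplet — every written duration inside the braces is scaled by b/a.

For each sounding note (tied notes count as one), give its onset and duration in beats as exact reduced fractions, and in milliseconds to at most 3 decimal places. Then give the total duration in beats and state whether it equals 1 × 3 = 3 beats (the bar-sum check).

1) 0.0ms=0b +130.529ms=3/7b
2) 130.529ms=3/7b +130.529ms=3/7b
3) 261.059ms=6/7b +130.529ms=3/7b
4) 391.588ms=9/7b +130.529ms=3/7b
5) 522.117ms=12/7b +130.529ms=3/7b
6) 652.647ms=15/7b +130.529ms=3/7b
7) 783.176ms=18/7b +130.529ms=3/7b
Σ=3b of 3 (197bpm 3/8) — PASS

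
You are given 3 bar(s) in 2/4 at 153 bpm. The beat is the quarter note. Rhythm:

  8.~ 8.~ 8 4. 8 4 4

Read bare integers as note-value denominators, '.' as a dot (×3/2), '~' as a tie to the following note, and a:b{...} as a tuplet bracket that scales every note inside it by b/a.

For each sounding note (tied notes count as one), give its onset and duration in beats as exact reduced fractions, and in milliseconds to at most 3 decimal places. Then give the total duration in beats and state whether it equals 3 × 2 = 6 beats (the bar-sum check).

1) 0.0ms=0b +784.314ms=2b
2) 784.314ms=2b +588.235ms=3/2b
3) 1372.549ms=7/2b +196.078ms=1/2b
4) 1568.627ms=4b +392.157ms=1b
5) 1960.784ms=5b +392.157ms=1b
Σ=6b of 6 (153bpm 2/4) — PASS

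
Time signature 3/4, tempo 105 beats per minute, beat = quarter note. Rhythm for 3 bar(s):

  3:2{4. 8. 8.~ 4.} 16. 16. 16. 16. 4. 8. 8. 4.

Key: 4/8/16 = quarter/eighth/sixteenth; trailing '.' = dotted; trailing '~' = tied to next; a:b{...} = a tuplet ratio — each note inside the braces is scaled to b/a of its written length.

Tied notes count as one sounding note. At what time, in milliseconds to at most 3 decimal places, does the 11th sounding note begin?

note 11 onset = 15/2b = 4285.714ms

1. 0.0ms @ 0 + 571.429ms (1)
2. 571.429ms @ 1 + 285.714ms (1/2)
3. 857.143ms @ 3/2 + 857.143ms (3/2)
4. 1714.286ms @ 3 + 214.286ms (3/8)
5. 1928.571ms @ 27/8 + 214.286ms (3/8)
6. 2142.857ms @ 15/4 + 214.286ms (3/8)
7. 2357.143ms @ 33/8 + 214.286ms (3/8)
8. 2571.429ms @ 9/2 + 857.143ms (3/2)
9. 3428.571ms @ 6 + 428.571ms (3/4)
10. 3857.143ms @ 27/4 + 428.571ms (3/4)
11. 4285.714ms @ 15/2 + 857.143ms (3/2)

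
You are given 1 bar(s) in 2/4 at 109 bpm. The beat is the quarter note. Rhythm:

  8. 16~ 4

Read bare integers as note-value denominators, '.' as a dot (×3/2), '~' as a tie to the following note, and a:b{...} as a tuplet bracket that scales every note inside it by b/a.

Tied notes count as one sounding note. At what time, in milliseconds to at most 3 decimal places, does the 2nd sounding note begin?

note 2 onset = 3/4b = 412.844ms

1. 0.0ms @ 0 + 412.844ms (3/4)
2. 412.844ms @ 3/4 + 688.073ms (5/4)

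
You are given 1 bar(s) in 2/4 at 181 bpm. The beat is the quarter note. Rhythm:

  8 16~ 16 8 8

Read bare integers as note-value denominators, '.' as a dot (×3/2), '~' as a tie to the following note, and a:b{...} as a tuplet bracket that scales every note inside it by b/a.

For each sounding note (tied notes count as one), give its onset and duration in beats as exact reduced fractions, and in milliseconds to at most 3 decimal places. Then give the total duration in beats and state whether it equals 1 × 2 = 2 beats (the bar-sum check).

1) 0.0ms=0b +165.746ms=1/2b
2) 165.746ms=1/2b +165.746ms=1/2b
3) 331.492ms=1b +165.746ms=1/2b
4) 497.238ms=3/2b +165.746ms=1/2b
Σ=2b of 2 (181bpm 2/4) — PASS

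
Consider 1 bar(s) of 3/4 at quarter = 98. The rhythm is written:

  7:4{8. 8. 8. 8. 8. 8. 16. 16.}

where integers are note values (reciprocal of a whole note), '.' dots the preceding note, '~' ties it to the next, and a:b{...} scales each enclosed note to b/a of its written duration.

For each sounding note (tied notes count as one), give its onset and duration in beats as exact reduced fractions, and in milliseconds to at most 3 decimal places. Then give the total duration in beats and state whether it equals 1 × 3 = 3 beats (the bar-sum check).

1) 0.0ms=0b +262.391ms=3/7b
2) 262.391ms=3/7b +262.391ms=3/7b
3) 524.781ms=6/7b +262.391ms=3/7b
4) 787.172ms=9/7b +262.391ms=3/7b
5) 1049.563ms=12/7b +262.391ms=3/7b
6) 1311.953ms=15/7b +262.391ms=3/7b
7) 1574.344ms=18/7b +131.195ms=3/14b
8) 1705.539ms=39/14b +131.195ms=3/14b
Σ=3b of 3 (98bpm 3/4) — PASS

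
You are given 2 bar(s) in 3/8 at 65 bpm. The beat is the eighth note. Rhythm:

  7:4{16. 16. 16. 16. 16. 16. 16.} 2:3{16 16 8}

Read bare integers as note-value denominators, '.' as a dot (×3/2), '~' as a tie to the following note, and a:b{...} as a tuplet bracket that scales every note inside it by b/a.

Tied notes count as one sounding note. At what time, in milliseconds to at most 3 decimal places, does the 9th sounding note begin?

1. 0.0ms @ 0 + 395.604ms (3/7)
2. 395.604ms @ 3/7 + 395.604ms (3/7)
3. 791.209ms @ 6/7 + 395.604ms (3/7)
4. 1186.813ms @ 9/7 + 395.604ms (3/7)
5. 1582.418ms @ 12/7 + 395.604ms (3/7)
6. 1978.022ms @ 15/7 + 395.604ms (3/7)
7. 2373.626ms @ 18/7 + 395.604ms (3/7)
8. 2769.231ms @ 3 + 692.308ms (3/4)
9. 3461.538ms @ 15/4 + 692.308ms (3/4)
10. 4153.846ms @ 9/2 + 1384.615ms (3/2)

note 9 onset = 15/4b = 3461.538ms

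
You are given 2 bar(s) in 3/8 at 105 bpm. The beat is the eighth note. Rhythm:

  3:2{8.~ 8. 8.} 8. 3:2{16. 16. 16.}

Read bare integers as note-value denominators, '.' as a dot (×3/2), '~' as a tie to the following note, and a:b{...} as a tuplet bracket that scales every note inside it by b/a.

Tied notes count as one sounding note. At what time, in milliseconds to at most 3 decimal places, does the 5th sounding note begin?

note 5 onset = 5b = 2857.143ms

1. 0.0ms @ 0 + 1142.857ms (2)
2. 1142.857ms @ 2 + 571.429ms (1)
3. 1714.286ms @ 3 + 857.143ms (3/2)
4. 2571.429ms @ 9/2 + 285.714ms (1/2)
5. 2857.143ms @ 5 + 285.714ms (1/2)
6. 3142.857ms @ 11/2 + 285.714ms (1/2)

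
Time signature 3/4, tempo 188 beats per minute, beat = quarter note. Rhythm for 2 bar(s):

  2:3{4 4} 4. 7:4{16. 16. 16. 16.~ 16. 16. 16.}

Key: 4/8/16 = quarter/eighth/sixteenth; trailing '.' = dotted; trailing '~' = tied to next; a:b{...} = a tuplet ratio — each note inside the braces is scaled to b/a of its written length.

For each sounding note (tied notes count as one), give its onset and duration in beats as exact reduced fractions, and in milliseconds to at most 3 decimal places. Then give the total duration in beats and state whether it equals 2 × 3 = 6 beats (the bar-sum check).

1) 0.0ms=0b +478.723ms=3/2b
2) 478.723ms=3/2b +478.723ms=3/2b
3) 957.447ms=3b +478.723ms=3/2b
4) 1436.17ms=9/2b +68.389ms=3/14b
5) 1504.559ms=33/7b +68.389ms=3/14b
6) 1572.948ms=69/14b +68.389ms=3/14b
7) 1641.337ms=36/7b +136.778ms=3/7b
8) 1778.116ms=39/7b +68.389ms=3/14b
9) 1846.505ms=81/14b +68.389ms=3/14b
Σ=6b of 6 (188bpm 3/4) — PASS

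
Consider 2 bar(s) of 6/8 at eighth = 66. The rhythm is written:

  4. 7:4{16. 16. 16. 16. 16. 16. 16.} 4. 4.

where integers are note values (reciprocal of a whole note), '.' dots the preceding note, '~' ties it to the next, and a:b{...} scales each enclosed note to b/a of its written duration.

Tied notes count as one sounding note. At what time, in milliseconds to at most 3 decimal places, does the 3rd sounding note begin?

note 3 onset = 24/7b = 3116.883ms

1. 0.0ms @ 0 + 2727.273ms (3)
2. 2727.273ms @ 3 + 389.61ms (3/7)
3. 3116.883ms @ 24/7 + 389.61ms (3/7)
4. 3506.494ms @ 27/7 + 389.61ms (3/7)
5. 3896.104ms @ 30/7 + 389.61ms (3/7)
6. 4285.714ms @ 33/7 + 389.61ms (3/7)
7. 4675.325ms @ 36/7 + 389.61ms (3/7)
8. 5064.935ms @ 39/7 + 389.61ms (3/7)
9. 5454.545ms @ 6 + 2727.273ms (3)
10. 8181.818ms @ 9 + 2727.273ms (3)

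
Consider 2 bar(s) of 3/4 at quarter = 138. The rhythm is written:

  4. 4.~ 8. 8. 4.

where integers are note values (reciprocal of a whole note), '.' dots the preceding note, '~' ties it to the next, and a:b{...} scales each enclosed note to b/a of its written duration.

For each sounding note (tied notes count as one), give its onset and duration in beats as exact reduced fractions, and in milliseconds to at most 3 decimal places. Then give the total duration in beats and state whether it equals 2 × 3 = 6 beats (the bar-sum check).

1) 0.0ms=0b +652.174ms=3/2b
2) 652.174ms=3/2b +978.261ms=9/4b
3) 1630.435ms=15/4b +326.087ms=3/4b
4) 1956.522ms=9/2b +652.174ms=3/2b
Σ=6b of 6 (138bpm 3/4) — PASS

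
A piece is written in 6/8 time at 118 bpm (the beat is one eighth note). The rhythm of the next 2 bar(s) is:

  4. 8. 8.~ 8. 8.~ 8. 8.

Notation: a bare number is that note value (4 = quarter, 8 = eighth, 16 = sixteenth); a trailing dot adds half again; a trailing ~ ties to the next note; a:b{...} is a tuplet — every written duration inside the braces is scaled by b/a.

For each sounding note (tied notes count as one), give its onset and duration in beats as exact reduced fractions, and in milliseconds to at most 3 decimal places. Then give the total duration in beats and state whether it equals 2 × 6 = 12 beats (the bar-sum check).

1) 0.0ms=0b +1525.424ms=3b
2) 1525.424ms=3b +762.712ms=3/2b
3) 2288.136ms=9/2b +1525.424ms=3b
4) 3813.559ms=15/2b +1525.424ms=3b
5) 5338.983ms=21/2b +762.712ms=3/2b
Σ=12b of 12 (118bpm 6/8) — PASS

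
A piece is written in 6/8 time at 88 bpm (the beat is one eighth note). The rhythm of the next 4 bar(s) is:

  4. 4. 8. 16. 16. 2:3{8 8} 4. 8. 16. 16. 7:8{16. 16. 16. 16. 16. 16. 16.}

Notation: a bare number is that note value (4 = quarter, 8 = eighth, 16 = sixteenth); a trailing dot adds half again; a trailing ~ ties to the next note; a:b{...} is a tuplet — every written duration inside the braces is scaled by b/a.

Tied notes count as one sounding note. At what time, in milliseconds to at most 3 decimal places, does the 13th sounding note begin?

1. 0.0ms @ 0 + 2045.455ms (3)
2. 2045.455ms @ 3 + 2045.455ms (3)
3. 4090.909ms @ 6 + 1022.727ms (3/2)
4. 5113.636ms @ 15/2 + 511.364ms (3/4)
5. 5625.0ms @ 33/4 + 511.364ms (3/4)
6. 6136.364ms @ 9 + 1022.727ms (3/2)
7. 7159.091ms @ 21/2 + 1022.727ms (3/2)
8. 8181.818ms @ 12 + 2045.455ms (3)
9. 10227.273ms @ 15 + 1022.727ms (3/2)
10. 11250.0ms @ 33/2 + 511.364ms (3/4)
11. 11761.364ms @ 69/4 + 511.364ms (3/4)
12. 12272.727ms @ 18 + 584.416ms (6/7)
13. 12857.143ms @ 132/7 + 584.416ms (6/7)
14. 13441.558ms @ 138/7 + 584.416ms (6/7)
15. 14025.974ms @ 144/7 + 584.416ms (6/7)
16. 14610.39ms @ 150/7 + 584.416ms (6/7)
17. 15194.805ms @ 156/7 + 584.416ms (6/7)
18. 15779.221ms @ 162/7 + 584.416ms (6/7)

note 13 onset = 132/7b = 12857.143ms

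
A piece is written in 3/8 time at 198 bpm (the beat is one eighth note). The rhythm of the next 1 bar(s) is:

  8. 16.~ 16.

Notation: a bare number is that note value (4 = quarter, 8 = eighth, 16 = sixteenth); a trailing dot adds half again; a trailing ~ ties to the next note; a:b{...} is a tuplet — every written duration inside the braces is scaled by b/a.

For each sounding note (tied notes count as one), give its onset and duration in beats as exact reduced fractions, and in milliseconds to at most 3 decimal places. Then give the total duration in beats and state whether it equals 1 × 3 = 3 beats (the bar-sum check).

1) 0.0ms=0b +454.545ms=3/2b
2) 454.545ms=3/2b +454.545ms=3/2b
Σ=3b of 3 (198bpm 3/8) — PASS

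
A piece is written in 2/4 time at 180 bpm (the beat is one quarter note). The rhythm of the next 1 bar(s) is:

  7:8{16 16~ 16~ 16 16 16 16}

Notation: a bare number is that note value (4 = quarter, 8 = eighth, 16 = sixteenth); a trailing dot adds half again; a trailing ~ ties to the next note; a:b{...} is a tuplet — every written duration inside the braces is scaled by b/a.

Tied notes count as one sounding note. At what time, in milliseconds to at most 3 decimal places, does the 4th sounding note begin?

note 4 onset = 10/7b = 476.19ms

1. 0.0ms @ 0 + 95.238ms (2/7)
2. 95.238ms @ 2/7 + 285.714ms (6/7)
3. 380.952ms @ 8/7 + 95.238ms (2/7)
4. 476.19ms @ 10/7 + 95.238ms (2/7)
5. 571.429ms @ 12/7 + 95.238ms (2/7)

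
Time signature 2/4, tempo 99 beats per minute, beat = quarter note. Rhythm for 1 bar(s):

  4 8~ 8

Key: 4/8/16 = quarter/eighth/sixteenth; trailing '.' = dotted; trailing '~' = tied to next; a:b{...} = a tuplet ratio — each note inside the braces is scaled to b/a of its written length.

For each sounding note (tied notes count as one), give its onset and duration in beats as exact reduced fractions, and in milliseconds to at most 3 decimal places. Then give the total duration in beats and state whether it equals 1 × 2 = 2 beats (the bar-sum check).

1) 0.0ms=0b +606.061ms=1b
2) 606.061ms=1b +606.061ms=1b
Σ=2b of 2 (99bpm 2/4) — PASS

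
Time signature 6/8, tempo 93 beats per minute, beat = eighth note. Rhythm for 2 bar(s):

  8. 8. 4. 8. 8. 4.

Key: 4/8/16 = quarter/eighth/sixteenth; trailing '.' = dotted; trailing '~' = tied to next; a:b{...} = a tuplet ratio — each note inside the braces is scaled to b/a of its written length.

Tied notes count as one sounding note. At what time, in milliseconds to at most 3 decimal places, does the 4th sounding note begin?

note 4 onset = 6b = 3870.968ms

1. 0.0ms @ 0 + 967.742ms (3/2)
2. 967.742ms @ 3/2 + 967.742ms (3/2)
3. 1935.484ms @ 3 + 1935.484ms (3)
4. 3870.968ms @ 6 + 967.742ms (3/2)
5. 4838.71ms @ 15/2 + 967.742ms (3/2)
6. 5806.452ms @ 9 + 1935.484ms (3)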